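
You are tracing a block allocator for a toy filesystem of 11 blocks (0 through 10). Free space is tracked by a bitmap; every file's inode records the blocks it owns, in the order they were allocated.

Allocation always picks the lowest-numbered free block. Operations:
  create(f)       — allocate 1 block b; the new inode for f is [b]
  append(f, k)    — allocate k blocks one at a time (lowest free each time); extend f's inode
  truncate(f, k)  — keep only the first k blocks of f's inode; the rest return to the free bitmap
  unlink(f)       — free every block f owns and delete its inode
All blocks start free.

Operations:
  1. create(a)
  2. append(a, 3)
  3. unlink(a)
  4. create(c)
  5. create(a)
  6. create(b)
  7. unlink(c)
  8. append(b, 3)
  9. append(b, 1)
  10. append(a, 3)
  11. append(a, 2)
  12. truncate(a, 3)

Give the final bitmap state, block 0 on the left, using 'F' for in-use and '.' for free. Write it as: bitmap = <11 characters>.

bitmap = FFFFFFFF...

create(a): bitmap=F.......... | a=[0]
append(a, 3): bitmap=FFFF....... | a=[0, 1, 2, 3]
unlink(a): bitmap=........... | 
create(c): bitmap=F.......... | c=[0]
create(a): bitmap=FF......... | a=[1] c=[0]
create(b): bitmap=FFF........ | a=[1] b=[2] c=[0]
unlink(c): bitmap=.FF........ | a=[1] b=[2]
append(b, 3): bitmap=FFFFF...... | a=[1] b=[2, 0, 3, 4]
append(b, 1): bitmap=FFFFFF..... | a=[1] b=[2, 0, 3, 4, 5]
append(a, 3): bitmap=FFFFFFFFF.. | a=[1, 6, 7, 8] b=[2, 0, 3, 4, 5]
append(a, 2): bitmap=FFFFFFFFFFF | a=[1, 6, 7, 8, 9, 10] b=[2, 0, 3, 4, 5]
truncate(a, 3): bitmap=FFFFFFFF... | a=[1, 6, 7] b=[2, 0, 3, 4, 5]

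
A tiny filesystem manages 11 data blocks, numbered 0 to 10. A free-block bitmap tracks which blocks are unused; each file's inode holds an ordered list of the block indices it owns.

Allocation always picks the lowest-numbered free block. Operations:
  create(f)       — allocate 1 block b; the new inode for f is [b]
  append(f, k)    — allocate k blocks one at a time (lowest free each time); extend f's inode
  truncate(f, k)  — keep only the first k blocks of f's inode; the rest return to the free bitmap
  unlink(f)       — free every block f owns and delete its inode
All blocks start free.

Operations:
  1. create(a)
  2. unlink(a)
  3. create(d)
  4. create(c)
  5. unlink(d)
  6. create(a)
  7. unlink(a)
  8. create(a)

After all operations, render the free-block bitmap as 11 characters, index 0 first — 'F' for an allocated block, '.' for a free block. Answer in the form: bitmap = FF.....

bitmap = FF.........

  1. create(a)  ⇒  F..........  {a→[0]}
  2. unlink(a)  ⇒  ...........  {}
  3. create(d)  ⇒  F..........  {d→[0]}
  4. create(c)  ⇒  FF.........  {c→[1]; d→[0]}
  5. unlink(d)  ⇒  .F.........  {c→[1]}
  6. create(a)  ⇒  FF.........  {a→[0]; c→[1]}
  7. unlink(a)  ⇒  .F.........  {c→[1]}
  8. create(a)  ⇒  FF.........  {a→[0]; c→[1]}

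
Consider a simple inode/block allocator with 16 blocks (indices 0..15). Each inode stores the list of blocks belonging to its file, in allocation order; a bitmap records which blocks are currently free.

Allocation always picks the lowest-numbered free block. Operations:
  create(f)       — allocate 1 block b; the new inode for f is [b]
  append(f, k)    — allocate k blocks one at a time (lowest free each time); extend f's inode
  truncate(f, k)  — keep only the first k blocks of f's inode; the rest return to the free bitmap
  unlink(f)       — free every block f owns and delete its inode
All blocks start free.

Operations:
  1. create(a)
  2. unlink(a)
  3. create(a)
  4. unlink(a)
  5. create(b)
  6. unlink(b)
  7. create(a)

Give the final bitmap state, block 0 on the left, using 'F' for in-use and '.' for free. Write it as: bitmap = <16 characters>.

bitmap = F...............

create(a): bitmap=F............... | a=[0]
unlink(a): bitmap=................ | 
create(a): bitmap=F............... | a=[0]
unlink(a): bitmap=................ | 
create(b): bitmap=F............... | b=[0]
unlink(b): bitmap=................ | 
create(a): bitmap=F............... | a=[0]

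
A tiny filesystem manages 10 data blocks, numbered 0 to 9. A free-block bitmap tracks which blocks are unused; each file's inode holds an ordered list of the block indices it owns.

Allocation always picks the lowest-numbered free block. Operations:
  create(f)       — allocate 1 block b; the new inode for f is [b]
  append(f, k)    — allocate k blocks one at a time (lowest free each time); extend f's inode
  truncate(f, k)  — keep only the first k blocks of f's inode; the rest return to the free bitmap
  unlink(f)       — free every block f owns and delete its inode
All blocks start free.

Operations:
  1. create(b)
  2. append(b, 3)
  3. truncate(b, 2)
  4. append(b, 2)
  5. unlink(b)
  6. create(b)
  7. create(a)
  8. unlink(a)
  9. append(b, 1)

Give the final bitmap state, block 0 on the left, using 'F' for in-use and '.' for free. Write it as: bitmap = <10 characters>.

bitmap = FF........

[1] create(b) — b=0 (map F.........)
[2] append(b, 3) — b=0,1,2,3 (map FFFF......)
[3] truncate(b, 2) — b=0,1 (map FF........)
[4] append(b, 2) — b=0,1,2,3 (map FFFF......)
[5] unlink(b) —  (map ..........)
[6] create(b) — b=0 (map F.........)
[7] create(a) — a=1 b=0 (map FF........)
[8] unlink(a) — b=0 (map F.........)
[9] append(b, 1) — b=0,1 (map FF........)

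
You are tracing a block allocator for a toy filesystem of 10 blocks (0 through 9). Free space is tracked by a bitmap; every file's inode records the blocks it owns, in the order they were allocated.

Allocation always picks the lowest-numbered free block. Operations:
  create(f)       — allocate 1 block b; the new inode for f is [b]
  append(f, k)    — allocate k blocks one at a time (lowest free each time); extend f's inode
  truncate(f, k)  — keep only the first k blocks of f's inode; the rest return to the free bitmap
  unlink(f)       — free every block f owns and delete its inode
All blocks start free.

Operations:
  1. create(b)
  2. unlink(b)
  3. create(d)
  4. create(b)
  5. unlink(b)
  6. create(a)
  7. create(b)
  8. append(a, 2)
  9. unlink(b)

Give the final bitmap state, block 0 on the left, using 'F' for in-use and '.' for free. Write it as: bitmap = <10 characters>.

after create(b) → b:[0]  free=[F.........]
after unlink(b) →   free=[..........]
after create(d) → d:[0]  free=[F.........]
after create(b) → b:[1], d:[0]  free=[FF........]
after unlink(b) → d:[0]  free=[F.........]
after create(a) → a:[1], d:[0]  free=[FF........]
after create(b) → a:[1], b:[2], d:[0]  free=[FFF.......]
after append(a, 2) → a:[1, 3, 4], b:[2], d:[0]  free=[FFFFF.....]
after unlink(b) → a:[1, 3, 4], d:[0]  free=[FF.FF.....]

bitmap = FF.FF.....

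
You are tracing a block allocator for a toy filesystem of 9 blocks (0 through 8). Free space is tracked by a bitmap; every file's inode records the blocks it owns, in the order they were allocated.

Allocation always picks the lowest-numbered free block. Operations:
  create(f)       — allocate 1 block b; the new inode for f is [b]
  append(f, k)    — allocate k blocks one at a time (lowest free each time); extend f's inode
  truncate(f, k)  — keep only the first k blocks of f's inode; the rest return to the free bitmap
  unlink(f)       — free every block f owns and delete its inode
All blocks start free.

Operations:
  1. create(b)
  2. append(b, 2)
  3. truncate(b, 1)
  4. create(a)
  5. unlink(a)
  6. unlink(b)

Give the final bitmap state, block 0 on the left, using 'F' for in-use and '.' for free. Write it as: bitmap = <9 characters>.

bitmap = .........

after create(b) → b:[0]  free=[F........]
after append(b, 2) → b:[0, 1, 2]  free=[FFF......]
after truncate(b, 1) → b:[0]  free=[F........]
after create(a) → a:[1], b:[0]  free=[FF.......]
after unlink(a) → b:[0]  free=[F........]
after unlink(b) →   free=[.........]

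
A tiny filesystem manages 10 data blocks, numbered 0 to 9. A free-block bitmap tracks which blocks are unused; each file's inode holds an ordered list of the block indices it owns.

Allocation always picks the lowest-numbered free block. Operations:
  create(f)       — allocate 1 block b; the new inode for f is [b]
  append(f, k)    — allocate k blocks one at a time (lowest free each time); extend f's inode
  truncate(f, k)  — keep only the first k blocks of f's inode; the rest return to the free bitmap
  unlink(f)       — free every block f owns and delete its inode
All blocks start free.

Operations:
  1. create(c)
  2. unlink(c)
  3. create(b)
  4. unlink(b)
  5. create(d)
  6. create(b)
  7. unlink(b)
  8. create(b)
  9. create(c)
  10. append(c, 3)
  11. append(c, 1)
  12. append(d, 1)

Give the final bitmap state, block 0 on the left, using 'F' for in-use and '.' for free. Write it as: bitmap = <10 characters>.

bitmap = FFFFFFFF..

[1] create(c) — c=0 (map F.........)
[2] unlink(c) —  (map ..........)
[3] create(b) — b=0 (map F.........)
[4] unlink(b) —  (map ..........)
[5] create(d) — d=0 (map F.........)
[6] create(b) — b=1 d=0 (map FF........)
[7] unlink(b) — d=0 (map F.........)
[8] create(b) — b=1 d=0 (map FF........)
[9] create(c) — b=1 c=2 d=0 (map FFF.......)
[10] append(c, 3) — b=1 c=2,3,4,5 d=0 (map FFFFFF....)
[11] append(c, 1) — b=1 c=2,3,4,5,6 d=0 (map FFFFFFF...)
[12] append(d, 1) — b=1 c=2,3,4,5,6 d=0,7 (map FFFFFFFF..)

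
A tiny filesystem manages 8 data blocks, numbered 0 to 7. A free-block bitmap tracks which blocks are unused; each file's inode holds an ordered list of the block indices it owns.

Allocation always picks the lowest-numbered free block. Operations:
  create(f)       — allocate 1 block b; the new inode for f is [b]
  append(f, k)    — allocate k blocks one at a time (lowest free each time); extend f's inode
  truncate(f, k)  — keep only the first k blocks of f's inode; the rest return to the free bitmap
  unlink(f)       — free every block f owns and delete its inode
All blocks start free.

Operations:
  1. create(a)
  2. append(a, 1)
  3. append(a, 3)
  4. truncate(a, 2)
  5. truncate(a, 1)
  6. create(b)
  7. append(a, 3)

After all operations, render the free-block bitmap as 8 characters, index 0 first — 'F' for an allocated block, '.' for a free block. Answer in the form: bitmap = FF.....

create(a): bitmap=F....... | a=[0]
append(a, 1): bitmap=FF...... | a=[0, 1]
append(a, 3): bitmap=FFFFF... | a=[0, 1, 2, 3, 4]
truncate(a, 2): bitmap=FF...... | a=[0, 1]
truncate(a, 1): bitmap=F....... | a=[0]
create(b): bitmap=FF...... | a=[0] b=[1]
append(a, 3): bitmap=FFFFF... | a=[0, 2, 3, 4] b=[1]

bitmap = FFFFF...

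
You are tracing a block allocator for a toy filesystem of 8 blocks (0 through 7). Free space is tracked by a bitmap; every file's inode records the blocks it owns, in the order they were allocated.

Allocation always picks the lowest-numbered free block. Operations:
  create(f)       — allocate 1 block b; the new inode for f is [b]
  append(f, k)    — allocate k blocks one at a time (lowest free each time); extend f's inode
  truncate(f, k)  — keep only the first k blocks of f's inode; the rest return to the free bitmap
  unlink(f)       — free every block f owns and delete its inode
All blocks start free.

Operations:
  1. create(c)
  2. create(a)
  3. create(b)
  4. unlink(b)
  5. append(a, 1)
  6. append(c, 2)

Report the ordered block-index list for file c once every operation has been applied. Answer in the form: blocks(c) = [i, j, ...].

  1. create(c)  ⇒  F.......  {c→[0]}
  2. create(a)  ⇒  FF......  {a→[1]; c→[0]}
  3. create(b)  ⇒  FFF.....  {a→[1]; b→[2]; c→[0]}
  4. unlink(b)  ⇒  FF......  {a→[1]; c→[0]}
  5. append(a, 1)  ⇒  FFF.....  {a→[1, 2]; c→[0]}
  6. append(c, 2)  ⇒  FFFFF...  {a→[1, 2]; c→[0, 3, 4]}

blocks(c) = [0, 3, 4]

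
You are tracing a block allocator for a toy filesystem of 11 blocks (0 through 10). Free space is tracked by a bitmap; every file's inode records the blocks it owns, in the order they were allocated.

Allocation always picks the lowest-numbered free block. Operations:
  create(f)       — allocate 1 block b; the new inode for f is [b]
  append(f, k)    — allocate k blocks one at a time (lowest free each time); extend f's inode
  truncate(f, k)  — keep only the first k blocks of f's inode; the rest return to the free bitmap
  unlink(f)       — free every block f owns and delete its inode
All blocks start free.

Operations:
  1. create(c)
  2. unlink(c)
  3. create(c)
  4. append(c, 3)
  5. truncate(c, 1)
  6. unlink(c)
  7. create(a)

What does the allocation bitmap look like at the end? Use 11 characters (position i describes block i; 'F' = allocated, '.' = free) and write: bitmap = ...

create(c): bitmap=F.......... | c=[0]
unlink(c): bitmap=........... | 
create(c): bitmap=F.......... | c=[0]
append(c, 3): bitmap=FFFF....... | c=[0, 1, 2, 3]
truncate(c, 1): bitmap=F.......... | c=[0]
unlink(c): bitmap=........... | 
create(a): bitmap=F.......... | a=[0]

bitmap = F..........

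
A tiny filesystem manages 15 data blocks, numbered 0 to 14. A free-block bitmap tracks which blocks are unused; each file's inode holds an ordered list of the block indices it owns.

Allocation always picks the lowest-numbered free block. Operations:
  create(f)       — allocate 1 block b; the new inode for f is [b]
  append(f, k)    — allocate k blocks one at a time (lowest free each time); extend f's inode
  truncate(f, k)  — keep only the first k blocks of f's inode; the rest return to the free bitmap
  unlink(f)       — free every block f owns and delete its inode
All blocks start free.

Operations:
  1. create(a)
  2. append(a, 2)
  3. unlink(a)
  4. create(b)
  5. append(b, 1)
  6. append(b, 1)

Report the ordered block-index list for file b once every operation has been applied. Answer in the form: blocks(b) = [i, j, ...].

[1] create(a) — a=0 (map F..............)
[2] append(a, 2) — a=0,1,2 (map FFF............)
[3] unlink(a) —  (map ...............)
[4] create(b) — b=0 (map F..............)
[5] append(b, 1) — b=0,1 (map FF.............)
[6] append(b, 1) — b=0,1,2 (map FFF............)

blocks(b) = [0, 1, 2]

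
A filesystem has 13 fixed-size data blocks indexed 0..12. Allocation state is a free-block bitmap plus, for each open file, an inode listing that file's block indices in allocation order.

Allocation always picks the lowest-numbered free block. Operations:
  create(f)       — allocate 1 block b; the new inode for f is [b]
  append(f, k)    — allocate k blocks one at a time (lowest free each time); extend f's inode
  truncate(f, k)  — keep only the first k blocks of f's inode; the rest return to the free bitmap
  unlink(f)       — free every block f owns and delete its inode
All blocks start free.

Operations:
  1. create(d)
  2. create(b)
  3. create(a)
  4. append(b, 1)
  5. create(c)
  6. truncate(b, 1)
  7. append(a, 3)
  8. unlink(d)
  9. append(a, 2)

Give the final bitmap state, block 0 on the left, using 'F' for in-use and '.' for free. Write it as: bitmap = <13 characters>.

bitmap = FFFFFFFF.....

  1. create(d)  ⇒  F............  {d→[0]}
  2. create(b)  ⇒  FF...........  {b→[1]; d→[0]}
  3. create(a)  ⇒  FFF..........  {a→[2]; b→[1]; d→[0]}
  4. append(b, 1)  ⇒  FFFF.........  {a→[2]; b→[1, 3]; d→[0]}
  5. create(c)  ⇒  FFFFF........  {a→[2]; b→[1, 3]; c→[4]; d→[0]}
  6. truncate(b, 1)  ⇒  FFF.F........  {a→[2]; b→[1]; c→[4]; d→[0]}
  7. append(a, 3)  ⇒  FFFFFFF......  {a→[2, 3, 5, 6]; b→[1]; c→[4]; d→[0]}
  8. unlink(d)  ⇒  .FFFFFF......  {a→[2, 3, 5, 6]; b→[1]; c→[4]}
  9. append(a, 2)  ⇒  FFFFFFFF.....  {a→[2, 3, 5, 6, 0, 7]; b→[1]; c→[4]}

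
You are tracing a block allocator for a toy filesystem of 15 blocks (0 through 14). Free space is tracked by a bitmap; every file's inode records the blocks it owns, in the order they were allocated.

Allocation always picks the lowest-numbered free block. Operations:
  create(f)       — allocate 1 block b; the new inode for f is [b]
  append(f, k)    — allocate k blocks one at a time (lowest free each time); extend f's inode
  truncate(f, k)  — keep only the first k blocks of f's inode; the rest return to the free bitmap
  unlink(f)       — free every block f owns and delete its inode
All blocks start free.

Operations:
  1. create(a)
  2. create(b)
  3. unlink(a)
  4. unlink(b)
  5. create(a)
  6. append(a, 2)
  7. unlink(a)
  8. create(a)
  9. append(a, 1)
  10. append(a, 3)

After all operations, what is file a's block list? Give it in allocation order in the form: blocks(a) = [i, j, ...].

create(a): bitmap=F.............. | a=[0]
create(b): bitmap=FF............. | a=[0] b=[1]
unlink(a): bitmap=.F............. | b=[1]
unlink(b): bitmap=............... | 
create(a): bitmap=F.............. | a=[0]
append(a, 2): bitmap=FFF............ | a=[0, 1, 2]
unlink(a): bitmap=............... | 
create(a): bitmap=F.............. | a=[0]
append(a, 1): bitmap=FF............. | a=[0, 1]
append(a, 3): bitmap=FFFFF.......... | a=[0, 1, 2, 3, 4]

blocks(a) = [0, 1, 2, 3, 4]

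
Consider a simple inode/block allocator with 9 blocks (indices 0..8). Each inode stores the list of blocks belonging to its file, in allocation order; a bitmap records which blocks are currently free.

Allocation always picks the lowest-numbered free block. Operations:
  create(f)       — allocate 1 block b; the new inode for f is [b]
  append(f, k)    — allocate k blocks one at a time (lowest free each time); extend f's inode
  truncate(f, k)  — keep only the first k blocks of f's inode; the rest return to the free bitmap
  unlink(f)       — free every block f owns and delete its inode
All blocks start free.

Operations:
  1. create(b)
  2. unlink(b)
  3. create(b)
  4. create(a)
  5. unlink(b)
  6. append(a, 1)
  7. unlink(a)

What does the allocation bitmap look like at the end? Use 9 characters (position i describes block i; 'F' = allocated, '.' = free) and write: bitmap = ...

bitmap = .........

[1] create(b) — b=0 (map F........)
[2] unlink(b) —  (map .........)
[3] create(b) — b=0 (map F........)
[4] create(a) — a=1 b=0 (map FF.......)
[5] unlink(b) — a=1 (map .F.......)
[6] append(a, 1) — a=1,0 (map FF.......)
[7] unlink(a) —  (map .........)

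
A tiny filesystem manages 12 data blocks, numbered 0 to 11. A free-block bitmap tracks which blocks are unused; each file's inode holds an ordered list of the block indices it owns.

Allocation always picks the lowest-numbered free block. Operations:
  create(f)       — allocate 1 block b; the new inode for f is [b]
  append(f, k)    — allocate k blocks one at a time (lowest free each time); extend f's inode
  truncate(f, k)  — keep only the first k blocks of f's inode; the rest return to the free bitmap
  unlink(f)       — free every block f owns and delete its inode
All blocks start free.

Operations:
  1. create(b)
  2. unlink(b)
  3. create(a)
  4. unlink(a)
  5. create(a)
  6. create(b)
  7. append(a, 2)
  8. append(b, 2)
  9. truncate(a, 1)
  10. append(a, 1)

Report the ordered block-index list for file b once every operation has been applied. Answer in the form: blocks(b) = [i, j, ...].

blocks(b) = [1, 4, 5]

  1. create(b)  ⇒  F...........  {b→[0]}
  2. unlink(b)  ⇒  ............  {}
  3. create(a)  ⇒  F...........  {a→[0]}
  4. unlink(a)  ⇒  ............  {}
  5. create(a)  ⇒  F...........  {a→[0]}
  6. create(b)  ⇒  FF..........  {a→[0]; b→[1]}
  7. append(a, 2)  ⇒  FFFF........  {a→[0, 2, 3]; b→[1]}
  8. append(b, 2)  ⇒  FFFFFF......  {a→[0, 2, 3]; b→[1, 4, 5]}
  9. truncate(a, 1)  ⇒  FF..FF......  {a→[0]; b→[1, 4, 5]}
  10. append(a, 1)  ⇒  FFF.FF......  {a→[0, 2]; b→[1, 4, 5]}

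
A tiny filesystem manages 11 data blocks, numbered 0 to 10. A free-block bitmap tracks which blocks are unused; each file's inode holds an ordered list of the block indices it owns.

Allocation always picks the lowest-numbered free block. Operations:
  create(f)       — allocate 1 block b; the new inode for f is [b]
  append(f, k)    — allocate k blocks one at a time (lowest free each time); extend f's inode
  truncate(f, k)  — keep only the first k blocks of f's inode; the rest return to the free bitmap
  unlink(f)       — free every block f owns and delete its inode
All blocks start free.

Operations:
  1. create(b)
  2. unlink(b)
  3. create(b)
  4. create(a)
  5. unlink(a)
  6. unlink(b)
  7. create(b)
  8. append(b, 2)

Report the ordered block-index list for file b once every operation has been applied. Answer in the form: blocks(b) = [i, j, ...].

blocks(b) = [0, 1, 2]

create(b): bitmap=F.......... | b=[0]
unlink(b): bitmap=........... | 
create(b): bitmap=F.......... | b=[0]
create(a): bitmap=FF......... | a=[1] b=[0]
unlink(a): bitmap=F.......... | b=[0]
unlink(b): bitmap=........... | 
create(b): bitmap=F.......... | b=[0]
append(b, 2): bitmap=FFF........ | b=[0, 1, 2]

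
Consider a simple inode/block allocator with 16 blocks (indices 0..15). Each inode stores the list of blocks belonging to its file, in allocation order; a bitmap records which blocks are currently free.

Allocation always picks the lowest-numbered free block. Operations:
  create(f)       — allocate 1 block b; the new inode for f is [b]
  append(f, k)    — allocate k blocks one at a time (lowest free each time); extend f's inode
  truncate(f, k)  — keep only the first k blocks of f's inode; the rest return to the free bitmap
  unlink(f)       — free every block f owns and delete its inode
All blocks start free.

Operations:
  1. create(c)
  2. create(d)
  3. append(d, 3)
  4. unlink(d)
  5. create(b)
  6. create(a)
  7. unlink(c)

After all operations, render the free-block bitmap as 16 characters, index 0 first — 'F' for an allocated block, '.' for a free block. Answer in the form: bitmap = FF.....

bitmap = .FF.............

  1. create(c)  ⇒  F...............  {c→[0]}
  2. create(d)  ⇒  FF..............  {c→[0]; d→[1]}
  3. append(d, 3)  ⇒  FFFFF...........  {c→[0]; d→[1, 2, 3, 4]}
  4. unlink(d)  ⇒  F...............  {c→[0]}
  5. create(b)  ⇒  FF..............  {b→[1]; c→[0]}
  6. create(a)  ⇒  FFF.............  {a→[2]; b→[1]; c→[0]}
  7. unlink(c)  ⇒  .FF.............  {a→[2]; b→[1]}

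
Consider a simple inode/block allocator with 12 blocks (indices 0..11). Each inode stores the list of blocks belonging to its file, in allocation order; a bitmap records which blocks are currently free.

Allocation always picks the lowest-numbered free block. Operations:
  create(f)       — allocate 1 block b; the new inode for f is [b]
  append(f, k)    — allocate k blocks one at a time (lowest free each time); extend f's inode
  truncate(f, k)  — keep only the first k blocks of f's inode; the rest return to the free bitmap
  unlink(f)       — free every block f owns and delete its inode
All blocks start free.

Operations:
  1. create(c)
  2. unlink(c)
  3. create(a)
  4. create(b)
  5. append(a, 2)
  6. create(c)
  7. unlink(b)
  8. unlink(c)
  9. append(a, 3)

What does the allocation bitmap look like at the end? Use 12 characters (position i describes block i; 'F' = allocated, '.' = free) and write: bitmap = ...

bitmap = FFFFFF......

[1] create(c) — c=0 (map F...........)
[2] unlink(c) —  (map ............)
[3] create(a) — a=0 (map F...........)
[4] create(b) — a=0 b=1 (map FF..........)
[5] append(a, 2) — a=0,2,3 b=1 (map FFFF........)
[6] create(c) — a=0,2,3 b=1 c=4 (map FFFFF.......)
[7] unlink(b) — a=0,2,3 c=4 (map F.FFF.......)
[8] unlink(c) — a=0,2,3 (map F.FF........)
[9] append(a, 3) — a=0,2,3,1,4,5 (map FFFFFF......)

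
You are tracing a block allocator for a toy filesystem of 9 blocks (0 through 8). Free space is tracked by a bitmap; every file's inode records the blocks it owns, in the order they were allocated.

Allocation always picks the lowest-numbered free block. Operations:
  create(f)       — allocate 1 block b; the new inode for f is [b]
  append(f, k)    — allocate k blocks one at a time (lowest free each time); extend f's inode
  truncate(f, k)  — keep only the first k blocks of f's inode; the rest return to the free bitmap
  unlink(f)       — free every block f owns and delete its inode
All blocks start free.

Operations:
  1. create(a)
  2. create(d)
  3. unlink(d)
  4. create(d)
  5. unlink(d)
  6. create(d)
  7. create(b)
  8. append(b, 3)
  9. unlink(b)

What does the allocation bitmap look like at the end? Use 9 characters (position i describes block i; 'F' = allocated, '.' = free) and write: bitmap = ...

  1. create(a)  ⇒  F........  {a→[0]}
  2. create(d)  ⇒  FF.......  {a→[0]; d→[1]}
  3. unlink(d)  ⇒  F........  {a→[0]}
  4. create(d)  ⇒  FF.......  {a→[0]; d→[1]}
  5. unlink(d)  ⇒  F........  {a→[0]}
  6. create(d)  ⇒  FF.......  {a→[0]; d→[1]}
  7. create(b)  ⇒  FFF......  {a→[0]; b→[2]; d→[1]}
  8. append(b, 3)  ⇒  FFFFFF...  {a→[0]; b→[2, 3, 4, 5]; d→[1]}
  9. unlink(b)  ⇒  FF.......  {a→[0]; d→[1]}

bitmap = FF.......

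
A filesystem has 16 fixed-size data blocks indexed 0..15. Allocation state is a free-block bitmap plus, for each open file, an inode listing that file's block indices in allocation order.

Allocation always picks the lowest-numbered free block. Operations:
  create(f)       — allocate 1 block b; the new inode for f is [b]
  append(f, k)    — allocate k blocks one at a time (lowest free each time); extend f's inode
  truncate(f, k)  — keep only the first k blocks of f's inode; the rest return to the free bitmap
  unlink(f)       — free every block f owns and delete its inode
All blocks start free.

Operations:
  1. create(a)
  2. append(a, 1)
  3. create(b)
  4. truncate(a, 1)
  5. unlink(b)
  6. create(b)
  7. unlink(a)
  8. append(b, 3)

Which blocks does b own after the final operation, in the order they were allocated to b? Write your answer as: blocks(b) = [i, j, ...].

after create(a) → a:[0]  free=[F...............]
after append(a, 1) → a:[0, 1]  free=[FF..............]
after create(b) → a:[0, 1], b:[2]  free=[FFF.............]
after truncate(a, 1) → a:[0], b:[2]  free=[F.F.............]
after unlink(b) → a:[0]  free=[F...............]
after create(b) → a:[0], b:[1]  free=[FF..............]
after unlink(a) → b:[1]  free=[.F..............]
after append(b, 3) → b:[1, 0, 2, 3]  free=[FFFF............]

blocks(b) = [1, 0, 2, 3]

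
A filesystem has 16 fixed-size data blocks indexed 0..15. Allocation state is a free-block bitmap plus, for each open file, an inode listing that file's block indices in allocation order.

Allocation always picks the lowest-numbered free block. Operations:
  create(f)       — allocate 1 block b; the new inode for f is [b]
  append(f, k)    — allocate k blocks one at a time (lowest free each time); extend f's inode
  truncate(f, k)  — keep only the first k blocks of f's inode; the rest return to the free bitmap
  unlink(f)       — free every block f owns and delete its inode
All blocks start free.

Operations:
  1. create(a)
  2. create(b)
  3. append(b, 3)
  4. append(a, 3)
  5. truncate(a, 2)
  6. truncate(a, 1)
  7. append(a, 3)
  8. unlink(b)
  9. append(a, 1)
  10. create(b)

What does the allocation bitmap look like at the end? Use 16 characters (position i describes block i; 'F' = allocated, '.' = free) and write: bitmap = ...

bitmap = FFF..FFF........

  1. create(a)  ⇒  F...............  {a→[0]}
  2. create(b)  ⇒  FF..............  {a→[0]; b→[1]}
  3. append(b, 3)  ⇒  FFFFF...........  {a→[0]; b→[1, 2, 3, 4]}
  4. append(a, 3)  ⇒  FFFFFFFF........  {a→[0, 5, 6, 7]; b→[1, 2, 3, 4]}
  5. truncate(a, 2)  ⇒  FFFFFF..........  {a→[0, 5]; b→[1, 2, 3, 4]}
  6. truncate(a, 1)  ⇒  FFFFF...........  {a→[0]; b→[1, 2, 3, 4]}
  7. append(a, 3)  ⇒  FFFFFFFF........  {a→[0, 5, 6, 7]; b→[1, 2, 3, 4]}
  8. unlink(b)  ⇒  F....FFF........  {a→[0, 5, 6, 7]}
  9. append(a, 1)  ⇒  FF...FFF........  {a→[0, 5, 6, 7, 1]}
  10. create(b)  ⇒  FFF..FFF........  {a→[0, 5, 6, 7, 1]; b→[2]}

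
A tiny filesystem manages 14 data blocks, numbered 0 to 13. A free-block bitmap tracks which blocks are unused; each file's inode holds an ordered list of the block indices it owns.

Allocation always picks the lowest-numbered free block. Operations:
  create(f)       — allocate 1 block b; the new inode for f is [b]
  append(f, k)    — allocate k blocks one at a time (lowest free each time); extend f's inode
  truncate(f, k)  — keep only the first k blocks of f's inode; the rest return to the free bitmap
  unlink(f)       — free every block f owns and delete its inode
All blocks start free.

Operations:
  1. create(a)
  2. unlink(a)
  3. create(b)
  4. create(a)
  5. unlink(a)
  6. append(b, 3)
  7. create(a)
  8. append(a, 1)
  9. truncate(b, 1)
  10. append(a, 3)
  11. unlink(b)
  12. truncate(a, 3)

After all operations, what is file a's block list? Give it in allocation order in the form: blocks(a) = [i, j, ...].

create(a): bitmap=F............. | a=[0]
unlink(a): bitmap=.............. | 
create(b): bitmap=F............. | b=[0]
create(a): bitmap=FF............ | a=[1] b=[0]
unlink(a): bitmap=F............. | b=[0]
append(b, 3): bitmap=FFFF.......... | b=[0, 1, 2, 3]
create(a): bitmap=FFFFF......... | a=[4] b=[0, 1, 2, 3]
append(a, 1): bitmap=FFFFFF........ | a=[4, 5] b=[0, 1, 2, 3]
truncate(b, 1): bitmap=F...FF........ | a=[4, 5] b=[0]
append(a, 3): bitmap=FFFFFF........ | a=[4, 5, 1, 2, 3] b=[0]
unlink(b): bitmap=.FFFFF........ | a=[4, 5, 1, 2, 3]
truncate(a, 3): bitmap=.F..FF........ | a=[4, 5, 1]

blocks(a) = [4, 5, 1]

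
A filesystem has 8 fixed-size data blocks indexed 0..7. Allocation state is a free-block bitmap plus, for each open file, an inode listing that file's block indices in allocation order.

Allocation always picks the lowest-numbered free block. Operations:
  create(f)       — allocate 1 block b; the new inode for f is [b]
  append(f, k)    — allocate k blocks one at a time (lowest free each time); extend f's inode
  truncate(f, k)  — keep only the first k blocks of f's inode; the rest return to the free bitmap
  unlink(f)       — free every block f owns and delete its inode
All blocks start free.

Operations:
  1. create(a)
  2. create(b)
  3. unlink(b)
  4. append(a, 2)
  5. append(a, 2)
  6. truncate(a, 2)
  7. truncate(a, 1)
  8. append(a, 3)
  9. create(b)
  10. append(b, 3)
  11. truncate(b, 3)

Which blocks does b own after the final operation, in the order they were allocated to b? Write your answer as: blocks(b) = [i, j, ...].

  1. create(a)  ⇒  F.......  {a→[0]}
  2. create(b)  ⇒  FF......  {a→[0]; b→[1]}
  3. unlink(b)  ⇒  F.......  {a→[0]}
  4. append(a, 2)  ⇒  FFF.....  {a→[0, 1, 2]}
  5. append(a, 2)  ⇒  FFFFF...  {a→[0, 1, 2, 3, 4]}
  6. truncate(a, 2)  ⇒  FF......  {a→[0, 1]}
  7. truncate(a, 1)  ⇒  F.......  {a→[0]}
  8. append(a, 3)  ⇒  FFFF....  {a→[0, 1, 2, 3]}
  9. create(b)  ⇒  FFFFF...  {a→[0, 1, 2, 3]; b→[4]}
  10. append(b, 3)  ⇒  FFFFFFFF  {a→[0, 1, 2, 3]; b→[4, 5, 6, 7]}
  11. truncate(b, 3)  ⇒  FFFFFFF.  {a→[0, 1, 2, 3]; b→[4, 5, 6]}

blocks(b) = [4, 5, 6]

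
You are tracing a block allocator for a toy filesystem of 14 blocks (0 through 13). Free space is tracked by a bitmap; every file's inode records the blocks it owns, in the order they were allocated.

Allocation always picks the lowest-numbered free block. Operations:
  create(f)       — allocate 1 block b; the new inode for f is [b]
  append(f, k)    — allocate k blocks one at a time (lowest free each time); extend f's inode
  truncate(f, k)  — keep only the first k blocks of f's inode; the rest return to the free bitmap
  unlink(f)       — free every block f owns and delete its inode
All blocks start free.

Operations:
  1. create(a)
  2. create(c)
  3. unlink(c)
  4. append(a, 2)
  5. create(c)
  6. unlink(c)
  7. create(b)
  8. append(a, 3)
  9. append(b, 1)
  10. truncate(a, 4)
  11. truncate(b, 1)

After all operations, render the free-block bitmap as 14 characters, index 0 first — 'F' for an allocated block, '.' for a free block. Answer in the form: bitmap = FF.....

bitmap = FFFFF.........

  1. create(a)  ⇒  F.............  {a→[0]}
  2. create(c)  ⇒  FF............  {a→[0]; c→[1]}
  3. unlink(c)  ⇒  F.............  {a→[0]}
  4. append(a, 2)  ⇒  FFF...........  {a→[0, 1, 2]}
  5. create(c)  ⇒  FFFF..........  {a→[0, 1, 2]; c→[3]}
  6. unlink(c)  ⇒  FFF...........  {a→[0, 1, 2]}
  7. create(b)  ⇒  FFFF..........  {a→[0, 1, 2]; b→[3]}
  8. append(a, 3)  ⇒  FFFFFFF.......  {a→[0, 1, 2, 4, 5, 6]; b→[3]}
  9. append(b, 1)  ⇒  FFFFFFFF......  {a→[0, 1, 2, 4, 5, 6]; b→[3, 7]}
  10. truncate(a, 4)  ⇒  FFFFF..F......  {a→[0, 1, 2, 4]; b→[3, 7]}
  11. truncate(b, 1)  ⇒  FFFFF.........  {a→[0, 1, 2, 4]; b→[3]}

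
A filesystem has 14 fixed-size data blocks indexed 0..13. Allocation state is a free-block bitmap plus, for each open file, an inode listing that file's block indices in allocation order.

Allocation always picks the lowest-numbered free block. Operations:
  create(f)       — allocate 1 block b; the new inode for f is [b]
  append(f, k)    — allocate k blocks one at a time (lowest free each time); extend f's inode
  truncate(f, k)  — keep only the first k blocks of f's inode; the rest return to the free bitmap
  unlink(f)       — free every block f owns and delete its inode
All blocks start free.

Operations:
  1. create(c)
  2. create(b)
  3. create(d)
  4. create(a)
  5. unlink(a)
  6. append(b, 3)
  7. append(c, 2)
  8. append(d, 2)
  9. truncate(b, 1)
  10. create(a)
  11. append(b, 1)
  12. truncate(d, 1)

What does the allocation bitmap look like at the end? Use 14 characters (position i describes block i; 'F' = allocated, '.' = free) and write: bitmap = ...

  1. create(c)  ⇒  F.............  {c→[0]}
  2. create(b)  ⇒  FF............  {b→[1]; c→[0]}
  3. create(d)  ⇒  FFF...........  {b→[1]; c→[0]; d→[2]}
  4. create(a)  ⇒  FFFF..........  {a→[3]; b→[1]; c→[0]; d→[2]}
  5. unlink(a)  ⇒  FFF...........  {b→[1]; c→[0]; d→[2]}
  6. append(b, 3)  ⇒  FFFFFF........  {b→[1, 3, 4, 5]; c→[0]; d→[2]}
  7. append(c, 2)  ⇒  FFFFFFFF......  {b→[1, 3, 4, 5]; c→[0, 6, 7]; d→[2]}
  8. append(d, 2)  ⇒  FFFFFFFFFF....  {b→[1, 3, 4, 5]; c→[0, 6, 7]; d→[2, 8, 9]}
  9. truncate(b, 1)  ⇒  FFF...FFFF....  {b→[1]; c→[0, 6, 7]; d→[2, 8, 9]}
  10. create(a)  ⇒  FFFF..FFFF....  {a→[3]; b→[1]; c→[0, 6, 7]; d→[2, 8, 9]}
  11. append(b, 1)  ⇒  FFFFF.FFFF....  {a→[3]; b→[1, 4]; c→[0, 6, 7]; d→[2, 8, 9]}
  12. truncate(d, 1)  ⇒  FFFFF.FF......  {a→[3]; b→[1, 4]; c→[0, 6, 7]; d→[2]}

bitmap = FFFFF.FF......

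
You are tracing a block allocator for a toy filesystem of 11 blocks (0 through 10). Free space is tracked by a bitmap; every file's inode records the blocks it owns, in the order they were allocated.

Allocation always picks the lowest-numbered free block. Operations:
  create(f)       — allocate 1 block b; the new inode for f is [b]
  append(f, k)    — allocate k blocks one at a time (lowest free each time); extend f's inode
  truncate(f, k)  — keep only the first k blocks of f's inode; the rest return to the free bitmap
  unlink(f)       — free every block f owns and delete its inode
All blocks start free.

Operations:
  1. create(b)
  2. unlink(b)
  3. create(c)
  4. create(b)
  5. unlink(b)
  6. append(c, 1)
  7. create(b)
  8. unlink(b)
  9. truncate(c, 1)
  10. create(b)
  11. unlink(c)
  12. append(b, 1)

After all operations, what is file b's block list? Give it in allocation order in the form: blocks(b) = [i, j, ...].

after create(b) → b:[0]  free=[F..........]
after unlink(b) →   free=[...........]
after create(c) → c:[0]  free=[F..........]
after create(b) → b:[1], c:[0]  free=[FF.........]
after unlink(b) → c:[0]  free=[F..........]
after append(c, 1) → c:[0, 1]  free=[FF.........]
after create(b) → b:[2], c:[0, 1]  free=[FFF........]
after unlink(b) → c:[0, 1]  free=[FF.........]
after truncate(c, 1) → c:[0]  free=[F..........]
after create(b) → b:[1], c:[0]  free=[FF.........]
after unlink(c) → b:[1]  free=[.F.........]
after append(b, 1) → b:[1, 0]  free=[FF.........]

blocks(b) = [1, 0]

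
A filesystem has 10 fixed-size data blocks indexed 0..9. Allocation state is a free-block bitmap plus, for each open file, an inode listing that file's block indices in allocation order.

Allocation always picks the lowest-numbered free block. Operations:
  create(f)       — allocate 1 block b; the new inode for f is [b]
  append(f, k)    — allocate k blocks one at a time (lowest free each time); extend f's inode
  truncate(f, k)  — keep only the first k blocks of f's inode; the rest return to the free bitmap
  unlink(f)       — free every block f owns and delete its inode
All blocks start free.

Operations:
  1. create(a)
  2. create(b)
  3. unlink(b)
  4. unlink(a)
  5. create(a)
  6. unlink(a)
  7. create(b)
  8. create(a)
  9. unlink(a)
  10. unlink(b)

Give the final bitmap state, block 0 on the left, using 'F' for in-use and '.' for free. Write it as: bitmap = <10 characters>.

[1] create(a) — a=0 (map F.........)
[2] create(b) — a=0 b=1 (map FF........)
[3] unlink(b) — a=0 (map F.........)
[4] unlink(a) —  (map ..........)
[5] create(a) — a=0 (map F.........)
[6] unlink(a) —  (map ..........)
[7] create(b) — b=0 (map F.........)
[8] create(a) — a=1 b=0 (map FF........)
[9] unlink(a) — b=0 (map F.........)
[10] unlink(b) —  (map ..........)

bitmap = ..........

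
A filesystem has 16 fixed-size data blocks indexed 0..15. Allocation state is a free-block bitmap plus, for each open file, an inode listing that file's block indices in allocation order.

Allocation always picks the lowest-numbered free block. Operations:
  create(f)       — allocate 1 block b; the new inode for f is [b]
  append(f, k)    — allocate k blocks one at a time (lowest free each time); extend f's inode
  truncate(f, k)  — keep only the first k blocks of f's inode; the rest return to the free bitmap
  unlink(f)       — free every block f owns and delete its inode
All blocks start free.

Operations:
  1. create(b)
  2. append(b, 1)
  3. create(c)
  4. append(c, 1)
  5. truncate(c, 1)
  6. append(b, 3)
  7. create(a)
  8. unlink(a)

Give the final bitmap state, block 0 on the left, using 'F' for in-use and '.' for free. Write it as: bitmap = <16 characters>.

bitmap = FFFFFF..........

[1] create(b) — b=0 (map F...............)
[2] append(b, 1) — b=0,1 (map FF..............)
[3] create(c) — b=0,1 c=2 (map FFF.............)
[4] append(c, 1) — b=0,1 c=2,3 (map FFFF............)
[5] truncate(c, 1) — b=0,1 c=2 (map FFF.............)
[6] append(b, 3) — b=0,1,3,4,5 c=2 (map FFFFFF..........)
[7] create(a) — a=6 b=0,1,3,4,5 c=2 (map FFFFFFF.........)
[8] unlink(a) — b=0,1,3,4,5 c=2 (map FFFFFF..........)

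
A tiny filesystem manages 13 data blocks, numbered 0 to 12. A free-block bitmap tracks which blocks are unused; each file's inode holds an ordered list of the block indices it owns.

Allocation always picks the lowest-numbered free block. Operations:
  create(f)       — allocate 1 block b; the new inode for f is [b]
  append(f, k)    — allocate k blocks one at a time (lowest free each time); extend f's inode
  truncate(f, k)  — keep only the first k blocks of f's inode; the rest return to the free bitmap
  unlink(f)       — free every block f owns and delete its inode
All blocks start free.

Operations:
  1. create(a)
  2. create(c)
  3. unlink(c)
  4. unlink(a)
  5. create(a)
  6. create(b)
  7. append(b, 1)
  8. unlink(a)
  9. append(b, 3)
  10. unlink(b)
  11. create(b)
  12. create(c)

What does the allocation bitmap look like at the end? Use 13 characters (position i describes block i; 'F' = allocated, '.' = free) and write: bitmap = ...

bitmap = FF...........

[1] create(a) — a=0 (map F............)
[2] create(c) — a=0 c=1 (map FF...........)
[3] unlink(c) — a=0 (map F............)
[4] unlink(a) —  (map .............)
[5] create(a) — a=0 (map F............)
[6] create(b) — a=0 b=1 (map FF...........)
[7] append(b, 1) — a=0 b=1,2 (map FFF..........)
[8] unlink(a) — b=1,2 (map .FF..........)
[9] append(b, 3) — b=1,2,0,3,4 (map FFFFF........)
[10] unlink(b) —  (map .............)
[11] create(b) — b=0 (map F............)
[12] create(c) — b=0 c=1 (map FF...........)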